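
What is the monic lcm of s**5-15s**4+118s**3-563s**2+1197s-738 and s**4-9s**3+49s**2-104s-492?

By polynomial division,
  s**5-15s**4+118s**3-563s**2+1197s-738 = (s-6)(s**4-9s**3+49s**2-104s-492) + (15s**3-165s**2+1065s-3690)
  s**4-9s**3+49s**2-104s-492 = ((1/15)s+2/15)(15s**3-165s**2+1065s-3690) + (0)
Last nonzero remainder: 15s**3-165s**2+1065s-3690. Dividing through by 15 gives the monic gcd s**3-11s**2+71s-246.
Then lcm(f, g) = f·g / gcd(f, g); expanding and making the result monic gives the answer.

s**6-13s**5+88s**4-327s**3+71s**2+1656s-1476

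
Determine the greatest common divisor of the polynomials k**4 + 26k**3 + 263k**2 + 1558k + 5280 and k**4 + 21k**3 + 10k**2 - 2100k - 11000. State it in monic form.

Apply the Euclidean algorithm:
  k**4 + 26k**3 + 263k**2 + 1558k + 5280 = (k**4 + 21k**3 + 10k**2 - 2100k - 11000) + (5k**3 + 253k**2 + 3658k + 16280)
  k**4 + 21k**3 + 10k**2 - 2100k - 11000 = ((1/5)k - 148/25)(5k**3 + 253k**2 + 3658k + 16280) + ((19404/25)k**2 + (407484/25)k + 426888/5)
  5k**3 + 253k**2 + 3658k + 16280 = ((125/19404)k + 925/4851)((19404/25)k**2 + (407484/25)k + 426888/5) + (0)
Last nonzero remainder: (19404/25)k**2 + (407484/25)k + 426888/5. Dividing through by 19404/25 gives the monic gcd k**2 + 21k + 110.

k**2 + 21k + 110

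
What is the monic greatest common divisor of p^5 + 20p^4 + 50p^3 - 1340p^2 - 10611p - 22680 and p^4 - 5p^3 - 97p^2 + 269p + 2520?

p^3 + 3p^2 - 73p - 315

Apply the Euclidean algorithm:
  p^5 + 20p^4 + 50p^3 - 1340p^2 - 10611p - 22680 = (p + 25)(p^4 - 5p^3 - 97p^2 + 269p + 2520) + (272p^3 + 816p^2 - 19856p - 85680)
  p^4 - 5p^3 - 97p^2 + 269p + 2520 = ((1/272)p - 1/34)(272p^3 + 816p^2 - 19856p - 85680) + (0)
Last nonzero remainder: 272p^3 + 816p^2 - 19856p - 85680. Dividing through by 272 gives the monic gcd p^3 + 3p^2 - 73p - 315.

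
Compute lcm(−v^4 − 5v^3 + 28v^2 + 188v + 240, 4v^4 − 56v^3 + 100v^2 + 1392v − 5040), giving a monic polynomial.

Apply the Euclidean algorithm:
  −v^4 − 5v^3 + 28v^2 + 188v + 240 = (−1/4)(4v^4 − 56v^3 + 100v^2 + 1392v − 5040) + (−19v^3 + 53v^2 + 536v − 1020)
  4v^4 − 56v^3 + 100v^2 + 1392v − 5040 = (−(4/19)v + 852/361)(−19v^3 + 53v^2 + 536v − 1020) + ((31680/361)v^2 − (31680/361)v − 950400/361)
  −19v^3 + 53v^2 + 536v − 1020 = (−(6859/31680)v + 6137/15840)((31680/361)v^2 − (31680/361)v − 950400/361) + (0)
Last nonzero remainder: (31680/361)v^2 − (31680/361)v − 950400/361. Dividing through by 31680/361 gives the monic gcd v^2 − v − 30.
Then lcm(f, g) = f·g / gcd(f, g); expanding and making the result monic gives the answer.

v^6 − 8v^5 − 51v^4 + 386v^3 + 1028v^2 − 4776v − 10080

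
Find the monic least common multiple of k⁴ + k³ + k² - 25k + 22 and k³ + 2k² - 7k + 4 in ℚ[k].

k⁶ + 4k⁵ - 26k³ - 57k² + 166k - 88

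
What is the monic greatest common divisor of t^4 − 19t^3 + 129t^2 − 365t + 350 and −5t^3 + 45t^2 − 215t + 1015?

t − 7

Repeated division with remainder:
  t^4 − 19t^3 + 129t^2 − 365t + 350 = (−(1/5)t + 2)(−5t^3 + 45t^2 − 215t + 1015) + (−4t^2 + 268t − 1680)
  −5t^3 + 45t^2 − 215t + 1015 = ((5/4)t + 145/2)(−4t^2 + 268t − 1680) + (−17545t + 122815)
  −4t^2 + 268t − 1680 = ((4/17545)t − 48/3509)(−17545t + 122815) + (0)
Last nonzero remainder: −17545t + 122815. Dividing through by −17545 gives the monic gcd t − 7.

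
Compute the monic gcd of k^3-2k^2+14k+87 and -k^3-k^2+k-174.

Repeated division with remainder:
  k^3-2k^2+14k+87 = (-1)(-k^3-k^2+k-174) + (-3k^2+15k-87)
  -k^3-k^2+k-174 = ((1/3)k+2)(-3k^2+15k-87) + (0)
Last nonzero remainder: -3k^2+15k-87. Dividing through by -3 gives the monic gcd k^2-5k+29.

k^2-5k+29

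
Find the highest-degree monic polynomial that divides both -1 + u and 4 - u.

1

Apply the Euclidean algorithm:
  u - 1 = (-1)(-u + 4) + (3)
  -u + 4 = (-(1/3)u + 4/3)(3) + (0)
The last nonzero remainder is the constant 3, so the polynomials are coprime and gcd = 1.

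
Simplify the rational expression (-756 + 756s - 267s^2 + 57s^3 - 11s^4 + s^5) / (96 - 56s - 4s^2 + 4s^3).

(-126 + 21s - 6s^2 + s^3)/(16 + 4s)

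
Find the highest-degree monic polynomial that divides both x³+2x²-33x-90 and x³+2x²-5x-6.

x+3

By polynomial division,
  x³+2x²-33x-90 = (x³+2x²-5x-6) + (-28x-84)
  x³+2x²-5x-6 = (-(1/28)x²+(1/28)x+1/14)(-28x-84) + (0)
Last nonzero remainder: -28x-84. Dividing through by -28 gives the monic gcd x+3.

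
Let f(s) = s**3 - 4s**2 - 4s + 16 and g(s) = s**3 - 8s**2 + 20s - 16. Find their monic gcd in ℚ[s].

s**2 - 6s + 8

Apply the Euclidean algorithm:
  s**3 - 4s**2 - 4s + 16 = (s**3 - 8s**2 + 20s - 16) + (4s**2 - 24s + 32)
  s**3 - 8s**2 + 20s - 16 = ((1/4)s - 1/2)(4s**2 - 24s + 32) + (0)
Last nonzero remainder: 4s**2 - 24s + 32. Dividing through by 4 gives the monic gcd s**2 - 6s + 8.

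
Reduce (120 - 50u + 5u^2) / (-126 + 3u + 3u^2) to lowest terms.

(-20 + 5u)/(21 + 3u)

Apply the Euclidean algorithm:
  5u^2 - 50u + 120 = (5/3)(3u^2 + 3u - 126) + (-55u + 330)
  3u^2 + 3u - 126 = (-(3/55)u - 21/55)(-55u + 330) + (0)
Last nonzero remainder: -55u + 330. Dividing through by -55 gives the monic gcd u - 6.
Cancel u - 6 from numerator and denominator to get the reduced form.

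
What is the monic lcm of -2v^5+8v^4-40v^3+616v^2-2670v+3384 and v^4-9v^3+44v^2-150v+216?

v^7-6v^6+46v^5-420v^4+2311v^3-9906v^2+27414v-30456

Euclidean algorithm in ℚ[v]:
  -2v^5+8v^4-40v^3+616v^2-2670v+3384 = (-2v-10)(v^4-9v^3+44v^2-150v+216) + (-42v^3+756v^2-3738v+5544)
  v^4-9v^3+44v^2-150v+216 = (-(1/42)v-3/14)(-42v^3+756v^2-3738v+5544) + (117v^2-819v+1404)
  -42v^3+756v^2-3738v+5544 = (-(14/39)v+154/39)(117v^2-819v+1404) + (0)
Last nonzero remainder: 117v^2-819v+1404. Dividing through by 117 gives the monic gcd v^2-7v+12.
Then lcm(f, g) = f·g / gcd(f, g); expanding and making the result monic gives the answer.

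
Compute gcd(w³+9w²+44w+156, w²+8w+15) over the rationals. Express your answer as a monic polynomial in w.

By polynomial division,
  w³+9w²+44w+156 = (w+1)(w²+8w+15) + (21w+141)
  w²+8w+15 = ((1/21)w+3/49)(21w+141) + (312/49)
  21w+141 = ((343/104)w+2303/104)(312/49) + (0)
The last nonzero remainder is the constant 312/49, so the polynomials are coprime and gcd = 1.

1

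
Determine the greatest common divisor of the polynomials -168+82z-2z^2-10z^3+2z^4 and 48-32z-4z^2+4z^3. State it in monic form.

Repeated division with remainder:
  2z^4-10z^3-2z^2+82z-168 = ((1/2)z-2)(4z^3-4z^2-32z+48) + (6z^2-6z-72)
  4z^3-4z^2-32z+48 = ((2/3)z)(6z^2-6z-72) + (16z+48)
  6z^2-6z-72 = ((3/8)z-3/2)(16z+48) + (0)
Last nonzero remainder: 16z+48. Dividing through by 16 gives the monic gcd z+3.

3+z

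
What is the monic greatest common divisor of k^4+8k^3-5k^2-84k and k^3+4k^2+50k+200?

By polynomial division,
  k^4+8k^3-5k^2-84k = (k+4)(k^3+4k^2+50k+200) + (-71k^2-484k-800)
  k^3+4k^2+50k+200 = (-(1/71)k+200/5041)(-71k^2-484k-800) + ((292050/5041)k+1168200/5041)
  -71k^2-484k-800 = (-(357911/292050)k-20164/5841)((292050/5041)k+1168200/5041) + (0)
Last nonzero remainder: (292050/5041)k+1168200/5041. Dividing through by 292050/5041 gives the monic gcd k+4.

k+4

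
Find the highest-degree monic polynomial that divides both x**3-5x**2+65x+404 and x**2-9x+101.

By polynomial division,
  x**3-5x**2+65x+404 = (x+4)(x**2-9x+101) + (0)
The last nonzero remainder x**2-9x+101 is already monic.

x**2-9x+101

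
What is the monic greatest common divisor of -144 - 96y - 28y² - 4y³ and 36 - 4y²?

Euclidean algorithm in ℚ[y]:
  -4y³ - 28y² - 96y - 144 = (y + 7)(-4y² + 36) + (-132y - 396)
  -4y² + 36 = ((1/33)y - 1/11)(-132y - 396) + (0)
Last nonzero remainder: -132y - 396. Dividing through by -132 gives the monic gcd y + 3.

3 + y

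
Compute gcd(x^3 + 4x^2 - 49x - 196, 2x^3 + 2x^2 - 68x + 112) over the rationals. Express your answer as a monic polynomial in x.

x + 7

Repeated division with remainder:
  x^3 + 4x^2 - 49x - 196 = (1/2)(2x^3 + 2x^2 - 68x + 112) + (3x^2 - 15x - 252)
  2x^3 + 2x^2 - 68x + 112 = ((2/3)x + 4)(3x^2 - 15x - 252) + (160x + 1120)
  3x^2 - 15x - 252 = ((3/160)x - 9/40)(160x + 1120) + (0)
Last nonzero remainder: 160x + 1120. Dividing through by 160 gives the monic gcd x + 7.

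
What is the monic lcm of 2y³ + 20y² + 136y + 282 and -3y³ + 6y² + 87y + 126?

y⁵ + 5y⁴ + 4y³ - 339y² - 1657y - 1974

By polynomial division,
  2y³ + 20y² + 136y + 282 = (-2/3)(-3y³ + 6y² + 87y + 126) + (24y² + 194y + 366)
  -3y³ + 6y² + 87y + 126 = (-(1/8)y + 121/96)(24y² + 194y + 366) + (-(5365/48)y - 5365/16)
  24y² + 194y + 366 = (-(1152/5365)y - 5856/5365)(-(5365/48)y - 5365/16) + (0)
Last nonzero remainder: -(5365/48)y - 5365/16. Dividing through by -5365/48 gives the monic gcd y + 3.
Then lcm(f, g) = f·g / gcd(f, g); expanding and making the result monic gives the answer.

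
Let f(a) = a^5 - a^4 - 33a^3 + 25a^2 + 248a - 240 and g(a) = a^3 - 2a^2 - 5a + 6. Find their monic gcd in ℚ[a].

a^2 - 4a + 3

By polynomial division,
  a^5 - a^4 - 33a^3 + 25a^2 + 248a - 240 = (a^2 + a - 26)(a^3 - 2a^2 - 5a + 6) + (-28a^2 + 112a - 84)
  a^3 - 2a^2 - 5a + 6 = (-(1/28)a - 1/14)(-28a^2 + 112a - 84) + (0)
Last nonzero remainder: -28a^2 + 112a - 84. Dividing through by -28 gives the monic gcd a^2 - 4a + 3.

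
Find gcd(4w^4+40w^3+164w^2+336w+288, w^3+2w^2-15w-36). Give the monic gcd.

w^2+6w+9

By polynomial division,
  4w^4+40w^3+164w^2+336w+288 = (4w+32)(w^3+2w^2-15w-36) + (160w^2+960w+1440)
  w^3+2w^2-15w-36 = ((1/160)w-1/40)(160w^2+960w+1440) + (0)
Last nonzero remainder: 160w^2+960w+1440. Dividing through by 160 gives the monic gcd w^2+6w+9.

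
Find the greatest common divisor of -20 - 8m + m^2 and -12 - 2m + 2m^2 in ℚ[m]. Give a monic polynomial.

2 + m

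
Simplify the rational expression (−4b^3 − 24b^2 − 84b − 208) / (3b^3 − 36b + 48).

(−4b^2 − 8b − 52)/(3b^2 − 12b + 12)

By polynomial division,
  −4b^3 − 24b^2 − 84b − 208 = (−4/3)(3b^3 − 36b + 48) + (−24b^2 − 132b − 144)
  3b^3 − 36b + 48 = (−(1/8)b + 11/16)(−24b^2 − 132b − 144) + ((147/4)b + 147)
  −24b^2 − 132b − 144 = (−(32/49)b − 48/49)((147/4)b + 147) + (0)
Last nonzero remainder: (147/4)b + 147. Dividing through by 147/4 gives the monic gcd b + 4.
Cancel b + 4 from numerator and denominator to get the reduced form.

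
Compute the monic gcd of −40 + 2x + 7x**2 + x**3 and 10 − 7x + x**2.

−2 + x

By polynomial division,
  x**3 + 7x**2 + 2x − 40 = (x + 14)(x**2 − 7x + 10) + (90x − 180)
  x**2 − 7x + 10 = ((1/90)x − 1/18)(90x − 180) + (0)
Last nonzero remainder: 90x − 180. Dividing through by 90 gives the monic gcd x − 2.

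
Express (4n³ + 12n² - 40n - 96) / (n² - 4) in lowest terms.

Apply the Euclidean algorithm:
  4n³ + 12n² - 40n - 96 = (4n + 12)(n² - 4) + (-24n - 48)
  n² - 4 = (-(1/24)n + 1/12)(-24n - 48) + (0)
Last nonzero remainder: -24n - 48. Dividing through by -24 gives the monic gcd n + 2.
Cancel n + 2 from numerator and denominator to get the reduced form.

(4n² + 4n - 48)/(n - 2)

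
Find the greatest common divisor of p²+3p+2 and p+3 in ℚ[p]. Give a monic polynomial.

Euclidean algorithm in ℚ[p]:
  p²+3p+2 = (p)(p+3) + (2)
  p+3 = ((1/2)p+3/2)(2) + (0)
The last nonzero remainder is the constant 2, so the polynomials are coprime and gcd = 1.

1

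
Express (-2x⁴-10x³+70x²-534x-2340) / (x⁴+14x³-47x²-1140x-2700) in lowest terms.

(-2x²+16x-78)/(x²+x-90)

Apply the Euclidean algorithm:
  -2x⁴-10x³+70x²-534x-2340 = (-2)(x⁴+14x³-47x²-1140x-2700) + (18x³-24x²-2814x-7740)
  x⁴+14x³-47x²-1140x-2700 = ((1/18)x+23/27)(18x³-24x²-2814x-7740) + ((1168/9)x²+(15184/9)x+11680/3)
  18x³-24x²-2814x-7740 = ((81/584)x-1161/584)((1168/9)x²+(15184/9)x+11680/3) + (0)
Last nonzero remainder: (1168/9)x²+(15184/9)x+11680/3. Dividing through by 1168/9 gives the monic gcd x²+13x+30.
Cancel x²+13x+30 from numerator and denominator to get the reduced form.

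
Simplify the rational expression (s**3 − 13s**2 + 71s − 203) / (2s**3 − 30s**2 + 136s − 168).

(s**2 − 6s + 29)/(2s**2 − 16s + 24)

Apply the Euclidean algorithm:
  s**3 − 13s**2 + 71s − 203 = (1/2)(2s**3 − 30s**2 + 136s − 168) + (2s**2 + 3s − 119)
  2s**3 − 30s**2 + 136s − 168 = (s − 33/2)(2s**2 + 3s − 119) + ((609/2)s − 4263/2)
  2s**2 + 3s − 119 = ((4/609)s + 34/609)((609/2)s − 4263/2) + (0)
Last nonzero remainder: (609/2)s − 4263/2. Dividing through by 609/2 gives the monic gcd s − 7.
Cancel s − 7 from numerator and denominator to get the reduced form.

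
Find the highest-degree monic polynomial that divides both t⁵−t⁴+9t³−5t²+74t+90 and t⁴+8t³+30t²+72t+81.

t²+2t+9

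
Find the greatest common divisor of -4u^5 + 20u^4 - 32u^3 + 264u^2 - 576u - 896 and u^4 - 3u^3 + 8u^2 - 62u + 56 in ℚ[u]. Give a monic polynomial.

u^3 - 2u^2 + 6u - 56

Euclidean algorithm in ℚ[u]:
  -4u^5 + 20u^4 - 32u^3 + 264u^2 - 576u - 896 = (-4u + 8)(u^4 - 3u^3 + 8u^2 - 62u + 56) + (24u^3 - 48u^2 + 144u - 1344)
  u^4 - 3u^3 + 8u^2 - 62u + 56 = ((1/24)u - 1/24)(24u^3 - 48u^2 + 144u - 1344) + (0)
Last nonzero remainder: 24u^3 - 48u^2 + 144u - 1344. Dividing through by 24 gives the monic gcd u^3 - 2u^2 + 6u - 56.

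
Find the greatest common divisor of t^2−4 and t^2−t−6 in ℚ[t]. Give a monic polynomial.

t+2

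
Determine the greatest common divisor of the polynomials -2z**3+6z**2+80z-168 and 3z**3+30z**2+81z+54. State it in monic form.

z+6

Euclidean algorithm in ℚ[z]:
  -2z**3+6z**2+80z-168 = (-2/3)(3z**3+30z**2+81z+54) + (26z**2+134z-132)
  3z**3+30z**2+81z+54 = ((3/26)z+189/338)(26z**2+134z-132) + ((3600/169)z+21600/169)
  26z**2+134z-132 = ((2197/1800)z-1859/1800)((3600/169)z+21600/169) + (0)
Last nonzero remainder: (3600/169)z+21600/169. Dividing through by 3600/169 gives the monic gcd z+6.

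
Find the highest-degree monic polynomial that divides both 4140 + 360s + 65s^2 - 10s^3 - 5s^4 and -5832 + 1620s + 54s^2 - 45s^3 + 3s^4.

-36 + s^2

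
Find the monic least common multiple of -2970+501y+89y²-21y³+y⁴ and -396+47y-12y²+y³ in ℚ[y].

-106920+21006y-267y²-344y³+146y⁴-22y⁵+y⁶

Apply the Euclidean algorithm:
  y⁴-21y³+89y²+501y-2970 = (y-9)(y³-12y²+47y-396) + (-66y²+1320y-6534)
  y³-12y²+47y-396 = (-(1/66)y-4/33)(-66y²+1320y-6534) + (108y-1188)
  -66y²+1320y-6534 = (-(11/18)y+11/2)(108y-1188) + (0)
Last nonzero remainder: 108y-1188. Dividing through by 108 gives the monic gcd y-11.
Then lcm(f, g) = f·g / gcd(f, g); expanding and making the result monic gives the answer.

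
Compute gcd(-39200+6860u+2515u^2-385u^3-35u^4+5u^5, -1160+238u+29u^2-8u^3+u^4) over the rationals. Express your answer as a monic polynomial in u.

Apply the Euclidean algorithm:
  5u^5-35u^4-385u^3+2515u^2+6860u-39200 = (5u+5)(u^4-8u^3+29u^2+238u-1160) + (-490u^3+1180u^2+11470u-33400)
  u^4-8u^3+29u^2+238u-1160 = (-(1/490)u+137/12005)(-490u^3+1180u^2+11470u-33400) + ((93500/2401)u^2+(93500/2401)u-1870000/2401)
  -490u^3+1180u^2+11470u-33400 = (-(117649/9350)u+400967/9350)((93500/2401)u^2+(93500/2401)u-1870000/2401) + (0)
Last nonzero remainder: (93500/2401)u^2+(93500/2401)u-1870000/2401. Dividing through by 93500/2401 gives the monic gcd u^2+u-20.

-20+u+u^2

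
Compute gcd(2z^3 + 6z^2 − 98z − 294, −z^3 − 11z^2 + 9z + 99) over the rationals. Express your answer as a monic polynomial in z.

z + 3

Apply the Euclidean algorithm:
  2z^3 + 6z^2 − 98z − 294 = (−2)(−z^3 − 11z^2 + 9z + 99) + (−16z^2 − 80z − 96)
  −z^3 − 11z^2 + 9z + 99 = ((1/16)z + 3/8)(−16z^2 − 80z − 96) + (45z + 135)
  −16z^2 − 80z − 96 = (−(16/45)z − 32/45)(45z + 135) + (0)
Last nonzero remainder: 45z + 135. Dividing through by 45 gives the monic gcd z + 3.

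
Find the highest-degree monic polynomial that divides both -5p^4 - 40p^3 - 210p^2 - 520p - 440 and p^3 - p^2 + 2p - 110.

p^2 + 4p + 22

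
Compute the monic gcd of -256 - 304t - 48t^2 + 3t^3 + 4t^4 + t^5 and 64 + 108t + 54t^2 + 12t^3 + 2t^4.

16 + 19t + 4t^2 + t^3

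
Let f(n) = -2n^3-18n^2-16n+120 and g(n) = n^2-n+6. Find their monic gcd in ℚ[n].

1

Euclidean algorithm in ℚ[n]:
  -2n^3-18n^2-16n+120 = (-2n-20)(n^2-n+6) + (-24n+240)
  n^2-n+6 = (-(1/24)n-3/8)(-24n+240) + (96)
  -24n+240 = (-(1/4)n+5/2)(96) + (0)
The last nonzero remainder is the constant 96, so the polynomials are coprime and gcd = 1.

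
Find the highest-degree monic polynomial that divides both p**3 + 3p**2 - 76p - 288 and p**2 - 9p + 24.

Apply the Euclidean algorithm:
  p**3 + 3p**2 - 76p - 288 = (p + 12)(p**2 - 9p + 24) + (8p - 576)
  p**2 - 9p + 24 = ((1/8)p + 63/8)(8p - 576) + (4560)
  8p - 576 = ((1/570)p - 12/95)(4560) + (0)
The last nonzero remainder is the constant 4560, so the polynomials are coprime and gcd = 1.

1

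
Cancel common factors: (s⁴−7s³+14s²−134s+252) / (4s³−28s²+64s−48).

(s³−5s²+4s−126)/(4s²−20s+24)

Repeated division with remainder:
  s⁴−7s³+14s²−134s+252 = ((1/4)s)(4s³−28s²+64s−48) + (−2s²−122s+252)
  4s³−28s²+64s−48 = (−2s+136)(−2s²−122s+252) + (17160s−34320)
  −2s²−122s+252 = (−(1/8580)s−21/2860)(17160s−34320) + (0)
Last nonzero remainder: 17160s−34320. Dividing through by 17160 gives the monic gcd s−2.
Cancel s−2 from numerator and denominator to get the reduced form.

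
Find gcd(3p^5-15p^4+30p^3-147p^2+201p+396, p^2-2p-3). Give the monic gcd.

Apply the Euclidean algorithm:
  3p^5-15p^4+30p^3-147p^2+201p+396 = (3p^3-9p^2+21p-132)(p^2-2p-3) + (0)
The last nonzero remainder p^2-2p-3 is already monic.

p^2-2p-3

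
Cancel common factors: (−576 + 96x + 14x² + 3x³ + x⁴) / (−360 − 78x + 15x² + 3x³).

Apply the Euclidean algorithm:
  x⁴ + 3x³ + 14x² + 96x − 576 = ((1/3)x − 2/3)(3x³ + 15x² − 78x − 360) + (50x² + 164x − 816)
  3x³ + 15x² − 78x − 360 = ((3/50)x + 129/1250)(50x² + 164x − 816) + (−(28728/625)x − 172368/625)
  50x² + 164x − 816 = (−(15625/14364)x + 10625/3591)(−(28728/625)x − 172368/625) + (0)
Last nonzero remainder: −(28728/625)x − 172368/625. Dividing through by −28728/625 gives the monic gcd x + 6.
Cancel x + 6 from numerator and denominator to get the reduced form.

(−96 + 32x − 3x² + x³)/(−60 − 3x + 3x²)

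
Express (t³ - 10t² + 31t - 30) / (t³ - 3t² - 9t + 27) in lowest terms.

Apply the Euclidean algorithm:
  t³ - 10t² + 31t - 30 = (t³ - 3t² - 9t + 27) + (-7t² + 40t - 57)
  t³ - 3t² - 9t + 27 = (-(1/7)t - 19/49)(-7t² + 40t - 57) + (-(80/49)t + 240/49)
  -7t² + 40t - 57 = ((343/80)t - 931/80)(-(80/49)t + 240/49) + (0)
Last nonzero remainder: -(80/49)t + 240/49. Dividing through by -80/49 gives the monic gcd t - 3.
Cancel t - 3 from numerator and denominator to get the reduced form.

(t² - 7t + 10)/(t² - 9)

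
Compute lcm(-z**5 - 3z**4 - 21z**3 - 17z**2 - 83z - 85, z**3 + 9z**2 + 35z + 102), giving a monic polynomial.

z**6 + 9z**5 + 39z**4 + 143z**3 + 185z**2 + 583z + 510

Apply the Euclidean algorithm:
  -z**5 - 3z**4 - 21z**3 - 17z**2 - 83z - 85 = (-z**2 + 6z - 40)(z**3 + 9z**2 + 35z + 102) + (235z**2 + 705z + 3995)
  z**3 + 9z**2 + 35z + 102 = ((1/235)z + 6/235)(235z**2 + 705z + 3995) + (0)
Last nonzero remainder: 235z**2 + 705z + 3995. Dividing through by 235 gives the monic gcd z**2 + 3z + 17.
Then lcm(f, g) = f·g / gcd(f, g); expanding and making the result monic gives the answer.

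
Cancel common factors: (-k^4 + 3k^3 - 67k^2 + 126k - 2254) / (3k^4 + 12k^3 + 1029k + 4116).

Repeated division with remainder:
  -k^4 + 3k^3 - 67k^2 + 126k - 2254 = (-1/3)(3k^4 + 12k^3 + 1029k + 4116) + (7k^3 - 67k^2 + 469k - 882)
  3k^4 + 12k^3 + 1029k + 4116 = ((3/7)k + 285/49)(7k^3 - 67k^2 + 469k - 882) + ((9246/49)k^2 - (9246/7)k + 9246)
  7k^3 - 67k^2 + 469k - 882 = ((343/9246)k - 147/1541)((9246/49)k^2 - (9246/7)k + 9246) + (0)
Last nonzero remainder: (9246/49)k^2 - (9246/7)k + 9246. Dividing through by 9246/49 gives the monic gcd k^2 - 7k + 49.
Cancel k^2 - 7k + 49 from numerator and denominator to get the reduced form.

(-k^2 - 4k - 46)/(3k^2 + 33k + 84)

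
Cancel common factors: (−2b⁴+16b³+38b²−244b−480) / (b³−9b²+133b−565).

(−2b³+6b²+68b+96)/(b²−4b+113)

By polynomial division,
  −2b⁴+16b³+38b²−244b−480 = (−2b−2)(b³−9b²+133b−565) + (286b²−1108b−1610)
  b³−9b²+133b−565 = ((1/286)b−733/40898)(286b²−1108b−1610) + ((2428750/20449)b−12143750/20449)
  286b²−1108b−1610 = ((2924207/1214375)b+3292289/1214375)((2428750/20449)b−12143750/20449) + (0)
Last nonzero remainder: (2428750/20449)b−12143750/20449. Dividing through by 2428750/20449 gives the monic gcd b−5.
Cancel b−5 from numerator and denominator to get the reduced form.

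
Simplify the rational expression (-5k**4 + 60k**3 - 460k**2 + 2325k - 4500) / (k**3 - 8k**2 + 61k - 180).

Euclidean algorithm in ℚ[k]:
  -5k**4 + 60k**3 - 460k**2 + 2325k - 4500 = (-5k + 20)(k**3 - 8k**2 + 61k - 180) + (5k**2 + 205k - 900)
  k**3 - 8k**2 + 61k - 180 = ((1/5)k - 49/5)(5k**2 + 205k - 900) + (2250k - 9000)
  5k**2 + 205k - 900 = ((1/450)k + 1/10)(2250k - 9000) + (0)
Last nonzero remainder: 2250k - 9000. Dividing through by 2250 gives the monic gcd k - 4.
Cancel k - 4 from numerator and denominator to get the reduced form.

(-5k**3 + 40k**2 - 300k + 1125)/(k**2 - 4k + 45)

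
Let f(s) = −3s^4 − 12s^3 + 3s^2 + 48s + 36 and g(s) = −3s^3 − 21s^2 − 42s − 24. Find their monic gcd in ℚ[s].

s^2 + 3s + 2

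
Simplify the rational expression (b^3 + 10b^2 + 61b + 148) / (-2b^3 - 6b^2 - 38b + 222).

(-b - 4)/(2b - 6)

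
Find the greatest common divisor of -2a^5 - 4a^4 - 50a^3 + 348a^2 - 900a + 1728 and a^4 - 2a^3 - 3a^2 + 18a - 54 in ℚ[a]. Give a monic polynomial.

By polynomial division,
  -2a^5 - 4a^4 - 50a^3 + 348a^2 - 900a + 1728 = (-2a - 8)(a^4 - 2a^3 - 3a^2 + 18a - 54) + (-72a^3 + 360a^2 - 864a + 1296)
  a^4 - 2a^3 - 3a^2 + 18a - 54 = (-(1/72)a - 1/24)(-72a^3 + 360a^2 - 864a + 1296) + (0)
Last nonzero remainder: -72a^3 + 360a^2 - 864a + 1296. Dividing through by -72 gives the monic gcd a^3 - 5a^2 + 12a - 18.

a^3 - 5a^2 + 12a - 18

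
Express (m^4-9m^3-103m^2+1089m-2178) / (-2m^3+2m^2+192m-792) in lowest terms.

(-m^2+14m-33)/(2m-12)

Euclidean algorithm in ℚ[m]:
  m^4-9m^3-103m^2+1089m-2178 = (-(1/2)m+4)(-2m^3+2m^2+192m-792) + (-15m^2-75m+990)
  -2m^3+2m^2+192m-792 = ((2/15)m-4/5)(-15m^2-75m+990) + (0)
Last nonzero remainder: -15m^2-75m+990. Dividing through by -15 gives the monic gcd m^2+5m-66.
Cancel m^2+5m-66 from numerator and denominator to get the reduced form.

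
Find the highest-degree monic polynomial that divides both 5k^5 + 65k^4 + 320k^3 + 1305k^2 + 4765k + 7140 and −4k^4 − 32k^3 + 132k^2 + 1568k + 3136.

k^2 + 11k + 28

By polynomial division,
  5k^5 + 65k^4 + 320k^3 + 1305k^2 + 4765k + 7140 = (−(5/4)k − 25/4)(−4k^4 − 32k^3 + 132k^2 + 1568k + 3136) + (285k^3 + 4090k^2 + 18485k + 26740)
  −4k^4 − 32k^3 + 132k^2 + 1568k + 3136 = (−(4/285)k + 1448/16245)(285k^3 + 4090k^2 + 18485k + 26740) + ((87320/3249)k^2 + (960520/3249)k + 2444960/3249)
  285k^3 + 4090k^2 + 18485k + 26740 = ((185193/17464)k + 620559/17464)((87320/3249)k^2 + (960520/3249)k + 2444960/3249) + (0)
Last nonzero remainder: (87320/3249)k^2 + (960520/3249)k + 2444960/3249. Dividing through by 87320/3249 gives the monic gcd k^2 + 11k + 28.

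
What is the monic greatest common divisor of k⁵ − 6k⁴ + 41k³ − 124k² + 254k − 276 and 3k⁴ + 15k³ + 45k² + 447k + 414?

By polynomial division,
  k⁵ − 6k⁴ + 41k³ − 124k² + 254k − 276 = ((1/3)k − 11/3)(3k⁴ + 15k³ + 45k² + 447k + 414) + (81k³ − 108k² + 1755k + 1242)
  3k⁴ + 15k³ + 45k² + 447k + 414 = ((1/27)k + 19/81)(81k³ − 108k² + 1755k + 1242) + ((16/3)k² − (32/3)k + 368/3)
  81k³ − 108k² + 1755k + 1242 = ((243/16)k + 81/8)((16/3)k² − (32/3)k + 368/3) + (0)
Last nonzero remainder: (16/3)k² − (32/3)k + 368/3. Dividing through by 16/3 gives the monic gcd k² − 2k + 23.

k² − 2k + 23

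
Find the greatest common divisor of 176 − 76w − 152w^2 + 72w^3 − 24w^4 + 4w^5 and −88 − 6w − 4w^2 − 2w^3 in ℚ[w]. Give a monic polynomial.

11 − 2w + w^2

By polynomial division,
  4w^5 − 24w^4 + 72w^3 − 152w^2 − 76w + 176 = (−2w^2 + 16w − 62)(−2w^3 − 4w^2 − 6w − 88) + (−480w^2 + 960w − 5280)
  −2w^3 − 4w^2 − 6w − 88 = ((1/240)w + 1/60)(−480w^2 + 960w − 5280) + (0)
Last nonzero remainder: −480w^2 + 960w − 5280. Dividing through by −480 gives the monic gcd w^2 − 2w + 11.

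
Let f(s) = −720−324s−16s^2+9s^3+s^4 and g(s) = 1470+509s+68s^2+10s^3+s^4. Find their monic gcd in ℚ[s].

30+11s+s^2

Repeated division with remainder:
  s^4+9s^3−16s^2−324s−720 = (s^4+10s^3+68s^2+509s+1470) + (−s^3−84s^2−833s−2190)
  s^4+10s^3+68s^2+509s+1470 = (−s+74)(−s^3−84s^2−833s−2190) + (5451s^2+59961s+163530)
  −s^3−84s^2−833s−2190 = (−(1/5451)s−73/5451)(5451s^2+59961s+163530) + (0)
Last nonzero remainder: 5451s^2+59961s+163530. Dividing through by 5451 gives the monic gcd s^2+11s+30.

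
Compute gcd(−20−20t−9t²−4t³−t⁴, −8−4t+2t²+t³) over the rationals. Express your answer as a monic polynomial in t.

4+4t+t²

Apply the Euclidean algorithm:
  −t⁴−4t³−9t²−20t−20 = (−t−2)(t³+2t²−4t−8) + (−9t²−36t−36)
  t³+2t²−4t−8 = (−(1/9)t+2/9)(−9t²−36t−36) + (0)
Last nonzero remainder: −9t²−36t−36. Dividing through by −9 gives the monic gcd t²+4t+4.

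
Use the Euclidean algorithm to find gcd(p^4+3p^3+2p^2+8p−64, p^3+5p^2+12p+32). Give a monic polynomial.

Repeated division with remainder:
  p^4+3p^3+2p^2+8p−64 = (p−2)(p^3+5p^2+12p+32) + (0)
The last nonzero remainder p^3+5p^2+12p+32 is already monic.

p^3+5p^2+12p+32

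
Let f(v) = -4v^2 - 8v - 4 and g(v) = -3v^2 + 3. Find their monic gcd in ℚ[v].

v + 1

Apply the Euclidean algorithm:
  -4v^2 - 8v - 4 = (4/3)(-3v^2 + 3) + (-8v - 8)
  -3v^2 + 3 = ((3/8)v - 3/8)(-8v - 8) + (0)
Last nonzero remainder: -8v - 8. Dividing through by -8 gives the monic gcd v + 1.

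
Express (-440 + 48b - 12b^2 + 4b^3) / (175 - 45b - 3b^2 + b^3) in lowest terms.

(88 + 8b + 4b^2)/(-35 + 2b + b^2)

By polynomial division,
  4b^3 - 12b^2 + 48b - 440 = (4)(b^3 - 3b^2 - 45b + 175) + (228b - 1140)
  b^3 - 3b^2 - 45b + 175 = ((1/228)b^2 + (1/114)b - 35/228)(228b - 1140) + (0)
Last nonzero remainder: 228b - 1140. Dividing through by 228 gives the monic gcd b - 5.
Cancel b - 5 from numerator and denominator to get the reduced form.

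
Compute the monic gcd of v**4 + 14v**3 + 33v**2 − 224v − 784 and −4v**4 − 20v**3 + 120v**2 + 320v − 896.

v**3 + 7v**2 − 16v − 112

By polynomial division,
  v**4 + 14v**3 + 33v**2 − 224v − 784 = (−1/4)(−4v**4 − 20v**3 + 120v**2 + 320v − 896) + (9v**3 + 63v**2 − 144v − 1008)
  −4v**4 − 20v**3 + 120v**2 + 320v − 896 = (−(4/9)v + 8/9)(9v**3 + 63v**2 − 144v − 1008) + (0)
Last nonzero remainder: 9v**3 + 63v**2 − 144v − 1008. Dividing through by 9 gives the monic gcd v**3 + 7v**2 − 16v − 112.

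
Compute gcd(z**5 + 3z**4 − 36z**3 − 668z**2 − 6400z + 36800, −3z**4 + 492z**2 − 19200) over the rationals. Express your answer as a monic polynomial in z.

z**2 − 100

Euclidean algorithm in ℚ[z]:
  z**5 + 3z**4 − 36z**3 − 668z**2 − 6400z + 36800 = (−(1/3)z − 1)(−3z**4 + 492z**2 − 19200) + (128z**3 − 176z**2 − 12800z + 17600)
  −3z**4 + 492z**2 − 19200 = (−(3/128)z − 33/1024)(128z**3 − 176z**2 − 12800z + 17600) + ((11925/64)z**2 − 298125/16)
  128z**3 − 176z**2 − 12800z + 17600 = ((8192/11925)z − 11264/11925)((11925/64)z**2 − 298125/16) + (0)
Last nonzero remainder: (11925/64)z**2 − 298125/16. Dividing through by 11925/64 gives the monic gcd z**2 − 100.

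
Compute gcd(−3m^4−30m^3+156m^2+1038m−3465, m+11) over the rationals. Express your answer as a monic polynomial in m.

Euclidean algorithm in ℚ[m]:
  −3m^4−30m^3+156m^2+1038m−3465 = (−3m^3+3m^2+123m−315)(m+11) + (0)
The last nonzero remainder m+11 is already monic.

m+11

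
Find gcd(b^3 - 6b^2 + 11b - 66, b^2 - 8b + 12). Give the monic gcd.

Repeated division with remainder:
  b^3 - 6b^2 + 11b - 66 = (b + 2)(b^2 - 8b + 12) + (15b - 90)
  b^2 - 8b + 12 = ((1/15)b - 2/15)(15b - 90) + (0)
Last nonzero remainder: 15b - 90. Dividing through by 15 gives the monic gcd b - 6.

b - 6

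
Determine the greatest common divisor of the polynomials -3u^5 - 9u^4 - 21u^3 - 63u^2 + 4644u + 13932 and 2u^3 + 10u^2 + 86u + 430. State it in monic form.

Euclidean algorithm in ℚ[u]:
  -3u^5 - 9u^4 - 21u^3 - 63u^2 + 4644u + 13932 = (-(3/2)u^2 + 3u + 39)(2u^3 + 10u^2 + 86u + 430) + (-66u^2 - 2838)
  2u^3 + 10u^2 + 86u + 430 = (-(1/33)u - 5/33)(-66u^2 - 2838) + (0)
Last nonzero remainder: -66u^2 - 2838. Dividing through by -66 gives the monic gcd u^2 + 43.

u^2 + 43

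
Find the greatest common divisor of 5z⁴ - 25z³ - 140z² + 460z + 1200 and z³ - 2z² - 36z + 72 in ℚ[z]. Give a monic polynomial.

z - 6

By polynomial division,
  5z⁴ - 25z³ - 140z² + 460z + 1200 = (5z - 15)(z³ - 2z² - 36z + 72) + (10z² - 440z + 2280)
  z³ - 2z² - 36z + 72 = ((1/10)z + 21/5)(10z² - 440z + 2280) + (1584z - 9504)
  10z² - 440z + 2280 = ((5/792)z - 95/396)(1584z - 9504) + (0)
Last nonzero remainder: 1584z - 9504. Dividing through by 1584 gives the monic gcd z - 6.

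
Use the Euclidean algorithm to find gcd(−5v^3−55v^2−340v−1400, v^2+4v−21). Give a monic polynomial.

Euclidean algorithm in ℚ[v]:
  −5v^3−55v^2−340v−1400 = (−5v−35)(v^2+4v−21) + (−305v−2135)
  v^2+4v−21 = (−(1/305)v+3/305)(−305v−2135) + (0)
Last nonzero remainder: −305v−2135. Dividing through by −305 gives the monic gcd v+7.

v+7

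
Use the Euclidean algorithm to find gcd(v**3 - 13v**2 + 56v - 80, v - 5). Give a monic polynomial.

v - 5

Repeated division with remainder:
  v**3 - 13v**2 + 56v - 80 = (v**2 - 8v + 16)(v - 5) + (0)
The last nonzero remainder v - 5 is already monic.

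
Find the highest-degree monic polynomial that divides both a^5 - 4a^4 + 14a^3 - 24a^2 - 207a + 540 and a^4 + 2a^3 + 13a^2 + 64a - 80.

a^2 - a + 20

Apply the Euclidean algorithm:
  a^5 - 4a^4 + 14a^3 - 24a^2 - 207a + 540 = (a - 6)(a^4 + 2a^3 + 13a^2 + 64a - 80) + (13a^3 - 10a^2 + 257a + 60)
  a^4 + 2a^3 + 13a^2 + 64a - 80 = ((1/13)a + 36/169)(13a^3 - 10a^2 + 257a + 60) + (-(784/169)a^2 + (784/169)a - 15680/169)
  13a^3 - 10a^2 + 257a + 60 = (-(2197/784)a - 507/784)(-(784/169)a^2 + (784/169)a - 15680/169) + (0)
Last nonzero remainder: -(784/169)a^2 + (784/169)a - 15680/169. Dividing through by -784/169 gives the monic gcd a^2 - a + 20.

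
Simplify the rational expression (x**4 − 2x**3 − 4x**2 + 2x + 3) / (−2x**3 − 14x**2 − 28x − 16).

(−x**3 + 3x**2 + x − 3)/(2x**2 + 12x + 16)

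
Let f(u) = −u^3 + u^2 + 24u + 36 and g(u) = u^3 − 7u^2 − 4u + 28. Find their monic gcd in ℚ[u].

u + 2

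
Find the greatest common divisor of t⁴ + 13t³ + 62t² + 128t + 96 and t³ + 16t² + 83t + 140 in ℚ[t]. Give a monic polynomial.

t + 4

By polynomial division,
  t⁴ + 13t³ + 62t² + 128t + 96 = (t - 3)(t³ + 16t² + 83t + 140) + (27t² + 237t + 516)
  t³ + 16t² + 83t + 140 = ((1/27)t + 65/243)(27t² + 237t + 516) + ((40/81)t + 160/81)
  27t² + 237t + 516 = ((2187/40)t + 10449/40)((40/81)t + 160/81) + (0)
Last nonzero remainder: (40/81)t + 160/81. Dividing through by 40/81 gives the monic gcd t + 4.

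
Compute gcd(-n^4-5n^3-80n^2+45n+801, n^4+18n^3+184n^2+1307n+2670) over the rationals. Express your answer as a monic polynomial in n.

n^3+8n^2+104n+267

Euclidean algorithm in ℚ[n]:
  -n^4-5n^3-80n^2+45n+801 = (-1)(n^4+18n^3+184n^2+1307n+2670) + (13n^3+104n^2+1352n+3471)
  n^4+18n^3+184n^2+1307n+2670 = ((1/13)n+10/13)(13n^3+104n^2+1352n+3471) + (0)
Last nonzero remainder: 13n^3+104n^2+1352n+3471. Dividing through by 13 gives the monic gcd n^3+8n^2+104n+267.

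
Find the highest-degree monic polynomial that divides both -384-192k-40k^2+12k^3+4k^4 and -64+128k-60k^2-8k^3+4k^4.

-16+k^2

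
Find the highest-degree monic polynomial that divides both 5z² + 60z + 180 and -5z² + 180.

z + 6

By polynomial division,
  5z² + 60z + 180 = (-1)(-5z² + 180) + (60z + 360)
  -5z² + 180 = (-(1/12)z + 1/2)(60z + 360) + (0)
Last nonzero remainder: 60z + 360. Dividing through by 60 gives the monic gcd z + 6.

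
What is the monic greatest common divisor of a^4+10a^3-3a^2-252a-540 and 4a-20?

a-5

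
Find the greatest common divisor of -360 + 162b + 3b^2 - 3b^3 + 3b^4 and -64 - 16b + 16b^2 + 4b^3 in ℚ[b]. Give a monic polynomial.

Apply the Euclidean algorithm:
  3b^4 - 3b^3 + 3b^2 + 162b - 360 = ((3/4)b - 15/4)(4b^3 + 16b^2 - 16b - 64) + (75b^2 + 150b - 600)
  4b^3 + 16b^2 - 16b - 64 = ((4/75)b + 8/75)(75b^2 + 150b - 600) + (0)
Last nonzero remainder: 75b^2 + 150b - 600. Dividing through by 75 gives the monic gcd b^2 + 2b - 8.

-8 + 2b + b^2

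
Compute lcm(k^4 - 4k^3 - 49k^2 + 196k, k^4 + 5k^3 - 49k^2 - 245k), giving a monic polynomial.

By polynomial division,
  k^4 - 4k^3 - 49k^2 + 196k = (k^4 + 5k^3 - 49k^2 - 245k) + (-9k^3 + 441k)
  k^4 + 5k^3 - 49k^2 - 245k = (-(1/9)k - 5/9)(-9k^3 + 441k) + (0)
Last nonzero remainder: -9k^3 + 441k. Dividing through by -9 gives the monic gcd k^3 - 49k.
Then lcm(f, g) = f·g / gcd(f, g); expanding and making the result monic gives the answer.

k^5 + k^4 - 69k^3 - 49k^2 + 980k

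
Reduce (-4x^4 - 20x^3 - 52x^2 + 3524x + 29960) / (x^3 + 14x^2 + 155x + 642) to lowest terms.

By polynomial division,
  -4x^4 - 20x^3 - 52x^2 + 3524x + 29960 = (-4x + 36)(x^3 + 14x^2 + 155x + 642) + (64x^2 + 512x + 6848)
  x^3 + 14x^2 + 155x + 642 = ((1/64)x + 3/32)(64x^2 + 512x + 6848) + (0)
Last nonzero remainder: 64x^2 + 512x + 6848. Dividing through by 64 gives the monic gcd x^2 + 8x + 107.
Cancel x^2 + 8x + 107 from numerator and denominator to get the reduced form.

(-4x^2 + 12x + 280)/(x + 6)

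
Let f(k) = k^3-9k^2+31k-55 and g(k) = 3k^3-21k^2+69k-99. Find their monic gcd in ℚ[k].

k^2-4k+11

Euclidean algorithm in ℚ[k]:
  k^3-9k^2+31k-55 = (1/3)(3k^3-21k^2+69k-99) + (-2k^2+8k-22)
  3k^3-21k^2+69k-99 = (-(3/2)k+9/2)(-2k^2+8k-22) + (0)
Last nonzero remainder: -2k^2+8k-22. Dividing through by -2 gives the monic gcd k^2-4k+11.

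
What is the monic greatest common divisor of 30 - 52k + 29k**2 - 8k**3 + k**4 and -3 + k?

Repeated division with remainder:
  k**4 - 8k**3 + 29k**2 - 52k + 30 = (k**3 - 5k**2 + 14k - 10)(k - 3) + (0)
The last nonzero remainder k - 3 is already monic.

-3 + k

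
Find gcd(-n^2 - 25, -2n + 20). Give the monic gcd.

Euclidean algorithm in ℚ[n]:
  -n^2 - 25 = ((1/2)n + 5)(-2n + 20) + (-125)
  -2n + 20 = ((2/125)n - 4/25)(-125) + (0)
The last nonzero remainder is the constant -125, so the polynomials are coprime and gcd = 1.

1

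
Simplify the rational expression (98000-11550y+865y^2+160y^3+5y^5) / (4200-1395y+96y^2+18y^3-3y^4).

Repeated division with remainder:
  5y^5+160y^3+865y^2-11550y+98000 = (-(5/3)y-10)(-3y^4+18y^3+96y^2-1395y+4200) + (500y^3-500y^2-18500y+140000)
  -3y^4+18y^3+96y^2-1395y+4200 = (-(3/500)y+3/100)(500y^3-500y^2-18500y+140000) + (0)
Last nonzero remainder: 500y^3-500y^2-18500y+140000. Dividing through by 500 gives the monic gcd y^3-y^2-37y+280.
Cancel y^3-y^2-37y+280 from numerator and denominator to get the reduced form.

(-350-5y-5y^2)/(-15+3y)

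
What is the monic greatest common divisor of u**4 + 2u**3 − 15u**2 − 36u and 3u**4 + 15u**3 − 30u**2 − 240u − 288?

u**2 − u − 12

By polynomial division,
  u**4 + 2u**3 − 15u**2 − 36u = (1/3)(3u**4 + 15u**3 − 30u**2 − 240u − 288) + (−3u**3 − 5u**2 + 44u + 96)
  3u**4 + 15u**3 − 30u**2 − 240u − 288 = (−u − 10/3)(−3u**3 − 5u**2 + 44u + 96) + (−(8/3)u**2 + (8/3)u + 32)
  −3u**3 − 5u**2 + 44u + 96 = ((9/8)u + 3)(−(8/3)u**2 + (8/3)u + 32) + (0)
Last nonzero remainder: −(8/3)u**2 + (8/3)u + 32. Dividing through by −8/3 gives the monic gcd u**2 − u − 12.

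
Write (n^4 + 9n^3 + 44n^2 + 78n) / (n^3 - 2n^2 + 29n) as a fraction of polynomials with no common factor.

(n^3 + 9n^2 + 44n + 78)/(n^2 - 2n + 29)

Repeated division with remainder:
  n^4 + 9n^3 + 44n^2 + 78n = (n + 11)(n^3 - 2n^2 + 29n) + (37n^2 - 241n)
  n^3 - 2n^2 + 29n = ((1/37)n + 167/1369)(37n^2 - 241n) + ((79948/1369)n)
  37n^2 - 241n = ((50653/79948)n - 329929/79948)((79948/1369)n) + (0)
Last nonzero remainder: (79948/1369)n. Dividing through by 79948/1369 gives the monic gcd n.
Cancel n from numerator and denominator to get the reduced form.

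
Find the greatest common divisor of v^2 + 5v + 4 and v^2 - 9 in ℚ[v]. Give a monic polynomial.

1

Euclidean algorithm in ℚ[v]:
  v^2 + 5v + 4 = (v^2 - 9) + (5v + 13)
  v^2 - 9 = ((1/5)v - 13/25)(5v + 13) + (-56/25)
  5v + 13 = (-(125/56)v - 325/56)(-56/25) + (0)
The last nonzero remainder is the constant -56/25, so the polynomials are coprime and gcd = 1.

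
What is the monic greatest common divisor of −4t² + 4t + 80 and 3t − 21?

Apply the Euclidean algorithm:
  −4t² + 4t + 80 = (−(4/3)t − 8)(3t − 21) + (−88)
  3t − 21 = (−(3/88)t + 21/88)(−88) + (0)
The last nonzero remainder is the constant −88, so the polynomials are coprime and gcd = 1.

1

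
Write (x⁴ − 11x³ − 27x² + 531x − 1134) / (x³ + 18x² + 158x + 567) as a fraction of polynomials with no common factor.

(x³ − 18x² + 99x − 162)/(x² + 11x + 81)

Euclidean algorithm in ℚ[x]:
  x⁴ − 11x³ − 27x² + 531x − 1134 = (x − 29)(x³ + 18x² + 158x + 567) + (337x² + 4546x + 15309)
  x³ + 18x² + 158x + 567 = ((1/337)x + 1520/113569)(337x² + 4546x + 15309) + ((5874849/113569)x + 41123943/113569)
  337x² + 4546x + 15309 = ((38272753/5874849)x + 3066363/72529)((5874849/113569)x + 41123943/113569) + (0)
Last nonzero remainder: (5874849/113569)x + 41123943/113569. Dividing through by 5874849/113569 gives the monic gcd x + 7.
Cancel x + 7 from numerator and denominator to get the reduced form.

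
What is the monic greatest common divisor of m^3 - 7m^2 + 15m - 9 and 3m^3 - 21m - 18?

Repeated division with remainder:
  m^3 - 7m^2 + 15m - 9 = (1/3)(3m^3 - 21m - 18) + (-7m^2 + 22m - 3)
  3m^3 - 21m - 18 = (-(3/7)m - 66/49)(-7m^2 + 22m - 3) + ((360/49)m - 1080/49)
  -7m^2 + 22m - 3 = (-(343/360)m + 49/360)((360/49)m - 1080/49) + (0)
Last nonzero remainder: (360/49)m - 1080/49. Dividing through by 360/49 gives the monic gcd m - 3.

m - 3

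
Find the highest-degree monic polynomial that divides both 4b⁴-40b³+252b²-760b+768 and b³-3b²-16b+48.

Repeated division with remainder:
  4b⁴-40b³+252b²-760b+768 = (4b-28)(b³-3b²-16b+48) + (232b²-1400b+2112)
  b³-3b²-16b+48 = ((1/232)b+11/841)(232b²-1400b+2112) + (-(5712/841)b+17136/841)
  232b²-1400b+2112 = (-(24389/714)b+37004/357)(-(5712/841)b+17136/841) + (0)
Last nonzero remainder: -(5712/841)b+17136/841. Dividing through by -5712/841 gives the monic gcd b-3.

b-3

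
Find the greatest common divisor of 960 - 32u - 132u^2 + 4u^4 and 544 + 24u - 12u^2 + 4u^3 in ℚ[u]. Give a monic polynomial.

Euclidean algorithm in ℚ[u]:
  4u^4 - 132u^2 - 32u + 960 = (u + 3)(4u^3 - 12u^2 + 24u + 544) + (-120u^2 - 648u - 672)
  4u^3 - 12u^2 + 24u + 544 = (-(1/30)u + 7/25)(-120u^2 - 648u - 672) + ((4576/25)u + 18304/25)
  -120u^2 - 648u - 672 = (-(375/572)u - 525/572)((4576/25)u + 18304/25) + (0)
Last nonzero remainder: (4576/25)u + 18304/25. Dividing through by 4576/25 gives the monic gcd u + 4.

4 + u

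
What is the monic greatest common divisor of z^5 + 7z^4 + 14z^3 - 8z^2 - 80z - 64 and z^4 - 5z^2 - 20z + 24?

Euclidean algorithm in ℚ[z]:
  z^5 + 7z^4 + 14z^3 - 8z^2 - 80z - 64 = (z + 7)(z^4 - 5z^2 - 20z + 24) + (19z^3 + 47z^2 + 36z - 232)
  z^4 - 5z^2 - 20z + 24 = ((1/19)z - 47/361)(19z^3 + 47z^2 + 36z - 232) + (-(280/361)z^2 - (1120/361)z - 2240/361)
  19z^3 + 47z^2 + 36z - 232 = (-(6859/280)z + 10469/280)(-(280/361)z^2 - (1120/361)z - 2240/361) + (0)
Last nonzero remainder: -(280/361)z^2 - (1120/361)z - 2240/361. Dividing through by -280/361 gives the monic gcd z^2 + 4z + 8.

z^2 + 4z + 8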